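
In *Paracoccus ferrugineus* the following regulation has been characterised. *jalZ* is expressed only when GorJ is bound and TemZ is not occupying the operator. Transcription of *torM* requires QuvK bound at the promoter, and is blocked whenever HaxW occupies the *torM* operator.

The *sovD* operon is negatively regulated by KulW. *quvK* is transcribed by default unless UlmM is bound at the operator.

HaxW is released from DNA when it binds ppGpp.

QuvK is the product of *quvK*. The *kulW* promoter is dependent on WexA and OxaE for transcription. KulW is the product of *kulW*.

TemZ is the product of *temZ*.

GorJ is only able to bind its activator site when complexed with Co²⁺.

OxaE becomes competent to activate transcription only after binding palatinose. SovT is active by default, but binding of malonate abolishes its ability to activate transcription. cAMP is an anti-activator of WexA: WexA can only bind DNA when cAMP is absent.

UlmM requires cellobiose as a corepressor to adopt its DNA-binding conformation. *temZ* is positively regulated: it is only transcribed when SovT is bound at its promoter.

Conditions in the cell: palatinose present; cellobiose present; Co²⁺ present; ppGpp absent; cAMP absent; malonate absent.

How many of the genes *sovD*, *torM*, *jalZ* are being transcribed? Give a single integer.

0

cAMP is absent, so WexA is active.
Palatinose is present, so OxaE is active.
No repressor is bound and WexA and OxaE are active, so *kulW* is transcribed.
So KulW is produced and active.
With repressor KulW bound, *sovD* is not transcribed.
→ *sovD* is OFF.
Cellobiose is present, so UlmM is active.
With repressor UlmM bound, *quvK* is not transcribed.
So QuvK is not produced.
ppGpp is absent, so HaxW is active.
With repressor HaxW bound, *torM* is not transcribed.
→ *torM* is OFF.
Co²⁺ is present, so GorJ is active.
Malonate is absent, so SovT is active.
No repressor is bound and SovT is active, so *temZ* is transcribed.
So TemZ is produced and active.
With repressor TemZ bound, *jalZ* is not transcribed.
→ *jalZ* is OFF.
0 of the 3 genes are transcribed.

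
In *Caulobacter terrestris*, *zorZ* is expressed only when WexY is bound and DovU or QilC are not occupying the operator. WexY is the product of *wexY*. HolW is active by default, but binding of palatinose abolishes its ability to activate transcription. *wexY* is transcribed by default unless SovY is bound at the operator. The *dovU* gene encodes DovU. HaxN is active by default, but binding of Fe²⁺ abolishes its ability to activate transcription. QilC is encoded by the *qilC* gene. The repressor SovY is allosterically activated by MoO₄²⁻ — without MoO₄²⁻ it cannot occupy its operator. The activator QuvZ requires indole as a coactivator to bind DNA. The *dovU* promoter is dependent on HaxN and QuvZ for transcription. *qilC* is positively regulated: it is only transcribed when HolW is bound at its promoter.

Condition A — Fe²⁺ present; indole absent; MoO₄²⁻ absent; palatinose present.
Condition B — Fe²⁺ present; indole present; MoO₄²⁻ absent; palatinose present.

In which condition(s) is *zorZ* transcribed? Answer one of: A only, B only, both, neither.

Condition A:
Fe²⁺ is present, so HaxN is inactive.
Indole is absent, so QuvZ is inactive.
Required activator HaxN is absent, so *dovU* is not transcribed.
So DovU is not produced.
MoO₄²⁻ is absent, so SovY is inactive.
With no repressor bound, *wexY* is transcribed.
So WexY is produced and active.
Palatinose is present, so HolW is inactive.
Required activator HolW is absent, so *qilC* is not transcribed.
So QilC is not produced.
No repressor is bound and WexY is active, so *zorZ* is transcribed.
→ *zorZ* is ON in A.
Condition B:
Fe²⁺ is present, so HaxN is inactive.
Indole is present, so QuvZ is active.
Required activator HaxN is absent, so *dovU* is not transcribed.
So DovU is not produced.
MoO₄²⁻ is absent, so SovY is inactive.
With no repressor bound, *wexY* is transcribed.
So WexY is produced and active.
Palatinose is present, so HolW is inactive.
Required activator HolW is absent, so *qilC* is not transcribed.
So QilC is not produced.
No repressor is bound and WexY is active, so *zorZ* is transcribed.
→ *zorZ* is ON in B.

both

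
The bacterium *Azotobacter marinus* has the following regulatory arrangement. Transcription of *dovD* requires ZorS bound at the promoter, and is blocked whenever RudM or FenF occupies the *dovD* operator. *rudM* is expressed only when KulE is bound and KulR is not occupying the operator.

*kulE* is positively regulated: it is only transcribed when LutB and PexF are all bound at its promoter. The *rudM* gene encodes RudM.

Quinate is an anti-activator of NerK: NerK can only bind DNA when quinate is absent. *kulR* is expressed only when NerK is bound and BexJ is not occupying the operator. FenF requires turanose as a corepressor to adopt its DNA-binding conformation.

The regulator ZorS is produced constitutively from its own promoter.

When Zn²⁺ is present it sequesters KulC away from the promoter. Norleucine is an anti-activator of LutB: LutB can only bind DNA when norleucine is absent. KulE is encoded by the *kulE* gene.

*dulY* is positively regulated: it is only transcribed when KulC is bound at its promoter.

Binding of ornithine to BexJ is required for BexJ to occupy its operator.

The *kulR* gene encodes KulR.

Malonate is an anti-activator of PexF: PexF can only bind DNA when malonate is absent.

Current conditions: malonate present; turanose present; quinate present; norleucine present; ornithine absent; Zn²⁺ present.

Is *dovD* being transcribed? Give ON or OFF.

Norleucine is present, so LutB is inactive.
Malonate is present, so PexF is inactive.
Required activator LutB is absent, so *kulE* is not transcribed.
So KulE is not produced.
Quinate is present, so NerK is inactive.
Ornithine is absent, so BexJ is inactive.
Required activator NerK is absent, so *kulR* is not transcribed.
So KulR is not produced.
Required activator KulE is absent, so *rudM* is not transcribed.
So RudM is not produced.
ZorS is produced constitutively and is active.
Turanose is present, so FenF is active.
With repressor FenF bound, *dovD* is not transcribed.

OFF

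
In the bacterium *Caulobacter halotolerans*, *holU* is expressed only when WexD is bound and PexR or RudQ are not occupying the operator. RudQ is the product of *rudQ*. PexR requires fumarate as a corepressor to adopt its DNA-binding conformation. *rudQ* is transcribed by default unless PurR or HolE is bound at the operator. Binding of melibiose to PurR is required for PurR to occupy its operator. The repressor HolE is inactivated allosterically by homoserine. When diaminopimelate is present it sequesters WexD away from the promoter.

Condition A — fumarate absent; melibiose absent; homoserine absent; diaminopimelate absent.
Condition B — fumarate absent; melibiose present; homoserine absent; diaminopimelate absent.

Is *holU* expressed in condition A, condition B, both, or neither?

Condition A:
Fumarate is absent, so PexR is inactive.
Melibiose is absent, so PurR is inactive.
Homoserine is absent, so HolE is active.
With repressor HolE bound, *rudQ* is not transcribed.
So RudQ is not produced.
Diaminopimelate is absent, so WexD is active.
No repressor is bound and WexD is active, so *holU* is transcribed.
→ *holU* is ON in A.
Condition B:
Fumarate is absent, so PexR is inactive.
Melibiose is present, so PurR is active.
Homoserine is absent, so HolE is active.
With repressor PurR bound, *rudQ* is not transcribed.
So RudQ is not produced.
Diaminopimelate is absent, so WexD is active.
No repressor is bound and WexD is active, so *holU* is transcribed.
→ *holU* is ON in B.

both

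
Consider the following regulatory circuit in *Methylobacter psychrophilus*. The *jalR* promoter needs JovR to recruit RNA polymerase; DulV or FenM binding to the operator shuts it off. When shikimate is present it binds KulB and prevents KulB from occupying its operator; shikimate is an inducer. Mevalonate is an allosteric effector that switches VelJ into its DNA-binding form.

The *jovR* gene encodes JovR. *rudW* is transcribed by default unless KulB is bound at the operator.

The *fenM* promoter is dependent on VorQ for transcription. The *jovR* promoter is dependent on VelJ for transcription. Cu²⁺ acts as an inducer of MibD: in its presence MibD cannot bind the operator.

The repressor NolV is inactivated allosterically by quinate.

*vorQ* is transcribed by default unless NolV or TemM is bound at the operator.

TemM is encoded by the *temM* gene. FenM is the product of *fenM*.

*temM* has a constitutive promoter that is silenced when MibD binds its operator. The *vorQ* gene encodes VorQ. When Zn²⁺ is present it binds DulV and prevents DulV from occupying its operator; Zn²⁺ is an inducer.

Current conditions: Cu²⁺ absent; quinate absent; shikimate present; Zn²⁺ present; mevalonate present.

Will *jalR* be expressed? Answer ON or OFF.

Zn²⁺ is present, so DulV is inactive.
Mevalonate is present, so VelJ is active.
No repressor is bound and VelJ is active, so *jovR* is transcribed.
So JovR is produced and active.
Quinate is absent, so NolV is active.
Cu²⁺ is absent, so MibD is active.
With repressor MibD bound, *temM* is not transcribed.
So TemM is not produced.
With repressor NolV bound, *vorQ* is not transcribed.
So VorQ is not produced.
Required activator VorQ is absent, so *fenM* is not transcribed.
So FenM is not produced.
No repressor is bound and JovR is active, so *jalR* is transcribed.

ON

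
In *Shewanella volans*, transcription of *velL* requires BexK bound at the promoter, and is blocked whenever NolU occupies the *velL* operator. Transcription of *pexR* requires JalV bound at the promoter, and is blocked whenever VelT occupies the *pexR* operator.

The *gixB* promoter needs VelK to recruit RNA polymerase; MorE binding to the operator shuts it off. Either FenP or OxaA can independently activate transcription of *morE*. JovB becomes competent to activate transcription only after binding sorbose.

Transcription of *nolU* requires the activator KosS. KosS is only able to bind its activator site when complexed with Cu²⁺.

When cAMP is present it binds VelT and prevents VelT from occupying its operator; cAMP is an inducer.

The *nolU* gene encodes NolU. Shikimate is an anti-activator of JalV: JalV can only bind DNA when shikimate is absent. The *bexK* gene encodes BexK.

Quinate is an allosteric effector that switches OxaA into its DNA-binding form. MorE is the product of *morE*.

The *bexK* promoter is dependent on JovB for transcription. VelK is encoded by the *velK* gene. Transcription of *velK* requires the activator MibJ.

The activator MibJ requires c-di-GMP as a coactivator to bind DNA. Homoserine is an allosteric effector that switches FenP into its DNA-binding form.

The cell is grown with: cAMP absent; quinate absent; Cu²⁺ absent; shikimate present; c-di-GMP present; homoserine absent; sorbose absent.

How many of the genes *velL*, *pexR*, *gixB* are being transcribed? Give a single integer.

1

Sorbose is absent, so JovB is inactive.
Required activator JovB is absent, so *bexK* is not transcribed.
So BexK is not produced.
Cu²⁺ is absent, so KosS is inactive.
Required activator KosS is absent, so *nolU* is not transcribed.
So NolU is not produced.
Required activator BexK is absent, so *velL* is not transcribed.
→ *velL* is OFF.
cAMP is absent, so VelT is active.
Shikimate is present, so JalV is inactive.
With repressor VelT bound, *pexR* is not transcribed.
→ *pexR* is OFF.
c-di-GMP is present, so MibJ is active.
No repressor is bound and MibJ is active, so *velK* is transcribed.
So VelK is produced and active.
Homoserine is absent, so FenP is inactive.
Quinate is absent, so OxaA is inactive.
No activator is available at the *morE* promoter, so *morE* is not transcribed.
So MorE is not produced.
No repressor is bound and VelK is active, so *gixB* is transcribed.
→ *gixB* is ON.
1 of the 3 genes is transcribed.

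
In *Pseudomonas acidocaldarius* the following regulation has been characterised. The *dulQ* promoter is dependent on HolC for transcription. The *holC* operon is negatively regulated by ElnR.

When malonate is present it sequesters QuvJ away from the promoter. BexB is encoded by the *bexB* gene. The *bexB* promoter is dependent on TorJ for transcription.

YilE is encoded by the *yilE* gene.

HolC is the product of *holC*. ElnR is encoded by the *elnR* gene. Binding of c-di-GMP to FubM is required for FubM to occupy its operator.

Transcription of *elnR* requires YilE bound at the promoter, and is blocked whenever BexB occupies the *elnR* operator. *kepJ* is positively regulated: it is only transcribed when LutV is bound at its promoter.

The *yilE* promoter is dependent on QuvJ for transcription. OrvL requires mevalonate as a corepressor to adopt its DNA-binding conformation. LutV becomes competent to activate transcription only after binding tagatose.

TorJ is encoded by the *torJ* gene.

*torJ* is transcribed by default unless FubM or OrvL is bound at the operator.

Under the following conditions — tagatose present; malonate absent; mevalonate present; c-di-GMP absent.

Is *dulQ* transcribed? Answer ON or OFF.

OFF

c-di-GMP is absent, so FubM is inactive.
Mevalonate is present, so OrvL is active.
With repressor OrvL bound, *torJ* is not transcribed.
So TorJ is not produced.
Required activator TorJ is absent, so *bexB* is not transcribed.
So BexB is not produced.
Malonate is absent, so QuvJ is active.
No repressor is bound and QuvJ is active, so *yilE* is transcribed.
So YilE is produced and active.
No repressor is bound and YilE is active, so *elnR* is transcribed.
So ElnR is produced and active.
With repressor ElnR bound, *holC* is not transcribed.
So HolC is not produced.
Required activator HolC is absent, so *dulQ* is not transcribed.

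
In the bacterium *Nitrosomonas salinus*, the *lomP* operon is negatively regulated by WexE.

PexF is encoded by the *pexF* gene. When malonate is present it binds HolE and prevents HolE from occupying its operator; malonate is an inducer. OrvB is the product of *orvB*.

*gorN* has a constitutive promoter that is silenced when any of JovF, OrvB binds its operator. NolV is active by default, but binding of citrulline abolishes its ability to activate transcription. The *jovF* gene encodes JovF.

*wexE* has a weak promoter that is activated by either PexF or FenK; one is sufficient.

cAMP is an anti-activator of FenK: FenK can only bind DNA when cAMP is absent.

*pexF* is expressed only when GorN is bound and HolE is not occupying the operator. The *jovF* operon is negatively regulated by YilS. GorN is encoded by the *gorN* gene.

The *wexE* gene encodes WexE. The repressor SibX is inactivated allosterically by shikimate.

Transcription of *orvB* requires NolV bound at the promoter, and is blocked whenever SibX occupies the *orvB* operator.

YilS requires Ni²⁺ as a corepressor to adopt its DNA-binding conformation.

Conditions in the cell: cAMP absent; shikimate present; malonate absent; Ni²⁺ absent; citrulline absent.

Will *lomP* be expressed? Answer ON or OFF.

Ni²⁺ is absent, so YilS is inactive.
With no repressor bound, *jovF* is transcribed.
So JovF is produced and active.
Shikimate is present, so SibX is inactive.
Citrulline is absent, so NolV is active.
No repressor is bound and NolV is active, so *orvB* is transcribed.
So OrvB is produced and active.
With repressor JovF bound, *gorN* is not transcribed.
So GorN is not produced.
Malonate is absent, so HolE is active.
With repressor HolE bound, *pexF* is not transcribed.
So PexF is not produced.
cAMP is absent, so FenK is active.
Activator FenK is present, so *wexE* is transcribed.
So WexE is produced and active.
With repressor WexE bound, *lomP* is not transcribed.

OFF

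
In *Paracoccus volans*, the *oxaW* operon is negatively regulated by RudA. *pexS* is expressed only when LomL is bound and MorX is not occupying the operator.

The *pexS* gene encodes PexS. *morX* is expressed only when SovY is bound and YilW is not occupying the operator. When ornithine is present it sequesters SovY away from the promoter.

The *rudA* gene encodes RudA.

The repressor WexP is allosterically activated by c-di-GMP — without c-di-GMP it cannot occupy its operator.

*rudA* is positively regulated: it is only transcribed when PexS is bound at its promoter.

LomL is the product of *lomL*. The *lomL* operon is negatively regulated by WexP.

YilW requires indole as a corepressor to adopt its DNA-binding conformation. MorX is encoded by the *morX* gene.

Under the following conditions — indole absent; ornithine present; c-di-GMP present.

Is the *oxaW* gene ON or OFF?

c-di-GMP is present, so WexP is active.
With repressor WexP bound, *lomL* is not transcribed.
So LomL is not produced.
Indole is absent, so YilW is inactive.
Ornithine is present, so SovY is inactive.
Required activator SovY is absent, so *morX* is not transcribed.
So MorX is not produced.
Required activator LomL is absent, so *pexS* is not transcribed.
So PexS is not produced.
Required activator PexS is absent, so *rudA* is not transcribed.
So RudA is not produced.
With no repressor bound, *oxaW* is transcribed.

ON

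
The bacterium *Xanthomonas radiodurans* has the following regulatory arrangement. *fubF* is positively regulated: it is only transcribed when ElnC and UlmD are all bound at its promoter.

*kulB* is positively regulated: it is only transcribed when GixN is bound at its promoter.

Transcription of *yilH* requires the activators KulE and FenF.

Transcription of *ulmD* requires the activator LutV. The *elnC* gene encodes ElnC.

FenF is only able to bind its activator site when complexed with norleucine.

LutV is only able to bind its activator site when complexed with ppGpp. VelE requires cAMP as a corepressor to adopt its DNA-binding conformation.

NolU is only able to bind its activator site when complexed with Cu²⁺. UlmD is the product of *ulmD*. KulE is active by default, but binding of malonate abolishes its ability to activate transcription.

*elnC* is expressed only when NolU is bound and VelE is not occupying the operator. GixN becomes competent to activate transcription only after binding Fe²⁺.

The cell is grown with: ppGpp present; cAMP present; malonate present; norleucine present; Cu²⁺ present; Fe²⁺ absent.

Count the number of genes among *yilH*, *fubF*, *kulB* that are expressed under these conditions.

0

Malonate is present, so KulE is inactive.
Norleucine is present, so FenF is active.
Required activator KulE is absent, so *yilH* is not transcribed.
→ *yilH* is OFF.
cAMP is present, so VelE is active.
Cu²⁺ is present, so NolU is active.
With repressor VelE bound, *elnC* is not transcribed.
So ElnC is not produced.
ppGpp is present, so LutV is active.
No repressor is bound and LutV is active, so *ulmD* is transcribed.
So UlmD is produced and active.
Required activator ElnC is absent, so *fubF* is not transcribed.
→ *fubF* is OFF.
Fe²⁺ is absent, so GixN is inactive.
Required activator GixN is absent, so *kulB* is not transcribed.
→ *kulB* is OFF.
0 of the 3 genes are transcribed.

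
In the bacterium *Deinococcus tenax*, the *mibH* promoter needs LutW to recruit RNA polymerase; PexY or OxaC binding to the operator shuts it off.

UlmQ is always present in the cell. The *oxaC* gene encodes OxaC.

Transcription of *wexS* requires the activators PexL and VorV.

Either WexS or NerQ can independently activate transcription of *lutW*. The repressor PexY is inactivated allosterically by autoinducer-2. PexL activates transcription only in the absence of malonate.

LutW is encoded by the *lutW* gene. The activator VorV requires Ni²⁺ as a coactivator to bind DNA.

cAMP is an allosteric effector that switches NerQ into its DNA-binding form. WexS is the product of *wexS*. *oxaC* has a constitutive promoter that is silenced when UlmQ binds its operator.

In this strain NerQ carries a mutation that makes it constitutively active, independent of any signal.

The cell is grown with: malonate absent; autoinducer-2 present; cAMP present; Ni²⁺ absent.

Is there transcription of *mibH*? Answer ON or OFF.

ON

Autoinducer-2 is present, so PexY is inactive.
UlmQ is produced constitutively and is active.
With repressor UlmQ bound, *oxaC* is not transcribed.
So OxaC is not produced.
Malonate is absent, so PexL is active.
Ni²⁺ is absent, so VorV is inactive.
Required activator VorV is absent, so *wexS* is not transcribed.
So WexS is not produced.
NerQ is constitutively active in this strain.
Activator NerQ is present, so *lutW* is transcribed.
So LutW is produced and active.
No repressor is bound and LutW is active, so *mibH* is transcribed.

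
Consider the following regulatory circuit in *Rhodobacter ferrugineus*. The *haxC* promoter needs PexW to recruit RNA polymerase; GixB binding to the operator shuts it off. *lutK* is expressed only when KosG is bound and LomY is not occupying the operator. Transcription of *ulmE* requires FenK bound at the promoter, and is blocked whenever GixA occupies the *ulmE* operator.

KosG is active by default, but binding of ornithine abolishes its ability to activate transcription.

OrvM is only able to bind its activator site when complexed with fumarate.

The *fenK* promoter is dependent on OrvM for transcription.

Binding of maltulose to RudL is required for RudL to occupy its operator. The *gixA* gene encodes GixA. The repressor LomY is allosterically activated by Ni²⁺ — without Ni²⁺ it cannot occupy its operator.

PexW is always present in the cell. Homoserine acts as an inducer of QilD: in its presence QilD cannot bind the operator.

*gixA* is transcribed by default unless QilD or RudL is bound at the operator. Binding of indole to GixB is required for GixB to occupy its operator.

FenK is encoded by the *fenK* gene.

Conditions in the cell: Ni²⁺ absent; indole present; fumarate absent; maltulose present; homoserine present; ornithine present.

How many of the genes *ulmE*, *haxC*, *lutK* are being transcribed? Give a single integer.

Homoserine is present, so QilD is inactive.
Maltulose is present, so RudL is active.
With repressor RudL bound, *gixA* is not transcribed.
So GixA is not produced.
Fumarate is absent, so OrvM is inactive.
Required activator OrvM is absent, so *fenK* is not transcribed.
So FenK is not produced.
Required activator FenK is absent, so *ulmE* is not transcribed.
→ *ulmE* is OFF.
PexW is produced constitutively and is active.
Indole is present, so GixB is active.
With repressor GixB bound, *haxC* is not transcribed.
→ *haxC* is OFF.
Ni²⁺ is absent, so LomY is inactive.
Ornithine is present, so KosG is inactive.
Required activator KosG is absent, so *lutK* is not transcribed.
→ *lutK* is OFF.
0 of the 3 genes are transcribed.

0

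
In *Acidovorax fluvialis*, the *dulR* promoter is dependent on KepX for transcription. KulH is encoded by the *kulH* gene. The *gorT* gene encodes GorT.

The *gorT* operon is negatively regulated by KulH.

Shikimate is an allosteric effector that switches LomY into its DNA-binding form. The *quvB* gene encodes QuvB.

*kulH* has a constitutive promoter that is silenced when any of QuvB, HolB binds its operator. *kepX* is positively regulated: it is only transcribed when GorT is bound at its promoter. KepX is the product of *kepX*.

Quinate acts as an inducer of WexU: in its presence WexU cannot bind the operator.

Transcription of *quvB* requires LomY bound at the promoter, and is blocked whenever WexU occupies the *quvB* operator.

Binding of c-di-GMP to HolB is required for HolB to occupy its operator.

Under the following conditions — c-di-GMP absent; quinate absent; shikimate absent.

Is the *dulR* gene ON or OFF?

OFF

Quinate is absent, so WexU is active.
Shikimate is absent, so LomY is inactive.
With repressor WexU bound, *quvB* is not transcribed.
So QuvB is not produced.
c-di-GMP is absent, so HolB is inactive.
With no repressor bound, *kulH* is transcribed.
So KulH is produced and active.
With repressor KulH bound, *gorT* is not transcribed.
So GorT is not produced.
Required activator GorT is absent, so *kepX* is not transcribed.
So KepX is not produced.
Required activator KepX is absent, so *dulR* is not transcribed.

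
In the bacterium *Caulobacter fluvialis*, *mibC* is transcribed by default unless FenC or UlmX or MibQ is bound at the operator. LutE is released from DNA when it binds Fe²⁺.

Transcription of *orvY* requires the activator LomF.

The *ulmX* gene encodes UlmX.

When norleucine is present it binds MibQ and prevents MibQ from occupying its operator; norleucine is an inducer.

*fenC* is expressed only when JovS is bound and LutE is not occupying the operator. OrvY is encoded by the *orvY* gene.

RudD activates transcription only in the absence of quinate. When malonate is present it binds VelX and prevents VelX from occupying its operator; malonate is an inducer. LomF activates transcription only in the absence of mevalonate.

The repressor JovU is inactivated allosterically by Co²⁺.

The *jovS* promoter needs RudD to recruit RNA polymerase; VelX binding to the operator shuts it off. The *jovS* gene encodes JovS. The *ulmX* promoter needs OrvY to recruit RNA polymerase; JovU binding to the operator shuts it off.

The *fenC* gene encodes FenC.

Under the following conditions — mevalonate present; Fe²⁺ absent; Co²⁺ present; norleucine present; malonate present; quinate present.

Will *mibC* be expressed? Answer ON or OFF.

ON

Fe²⁺ is absent, so LutE is active.
Quinate is present, so RudD is inactive.
Malonate is present, so VelX is inactive.
Required activator RudD is absent, so *jovS* is not transcribed.
So JovS is not produced.
With repressor LutE bound, *fenC* is not transcribed.
So FenC is not produced.
Mevalonate is present, so LomF is inactive.
Required activator LomF is absent, so *orvY* is not transcribed.
So OrvY is not produced.
Co²⁺ is present, so JovU is inactive.
Required activator OrvY is absent, so *ulmX* is not transcribed.
So UlmX is not produced.
Norleucine is present, so MibQ is inactive.
With no repressor bound, *mibC* is transcribed.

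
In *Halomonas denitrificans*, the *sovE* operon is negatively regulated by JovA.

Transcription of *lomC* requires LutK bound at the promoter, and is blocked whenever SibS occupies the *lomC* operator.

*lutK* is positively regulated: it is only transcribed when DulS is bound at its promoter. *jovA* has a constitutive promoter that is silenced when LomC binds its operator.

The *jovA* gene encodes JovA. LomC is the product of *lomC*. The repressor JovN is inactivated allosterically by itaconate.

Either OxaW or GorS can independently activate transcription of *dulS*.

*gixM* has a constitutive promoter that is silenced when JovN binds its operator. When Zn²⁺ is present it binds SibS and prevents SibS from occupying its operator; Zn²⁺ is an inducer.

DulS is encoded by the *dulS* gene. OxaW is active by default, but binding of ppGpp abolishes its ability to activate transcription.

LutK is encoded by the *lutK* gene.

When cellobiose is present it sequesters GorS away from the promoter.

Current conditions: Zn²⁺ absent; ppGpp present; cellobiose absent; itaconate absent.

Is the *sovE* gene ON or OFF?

OFF

ppGpp is present, so OxaW is inactive.
Cellobiose is absent, so GorS is active.
Activator GorS is present, so *dulS* is transcribed.
So DulS is produced and active.
No repressor is bound and DulS is active, so *lutK* is transcribed.
So LutK is produced and active.
Zn²⁺ is absent, so SibS is active.
With repressor SibS bound, *lomC* is not transcribed.
So LomC is not produced.
With no repressor bound, *jovA* is transcribed.
So JovA is produced and active.
With repressor JovA bound, *sovE* is not transcribed.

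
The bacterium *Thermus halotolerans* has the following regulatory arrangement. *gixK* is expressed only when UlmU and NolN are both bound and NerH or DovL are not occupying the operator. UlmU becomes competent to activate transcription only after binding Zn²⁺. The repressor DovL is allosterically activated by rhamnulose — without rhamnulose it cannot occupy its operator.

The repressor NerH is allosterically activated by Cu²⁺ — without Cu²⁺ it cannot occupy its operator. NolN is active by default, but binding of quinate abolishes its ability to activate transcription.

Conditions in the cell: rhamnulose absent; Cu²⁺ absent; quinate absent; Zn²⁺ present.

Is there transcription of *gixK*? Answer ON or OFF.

ON

Cu²⁺ is absent, so NerH is inactive.
Rhamnulose is absent, so DovL is inactive.
Zn²⁺ is present, so UlmU is active.
Quinate is absent, so NolN is active.
No repressor is bound and UlmU and NolN are active, so *gixK* is transcribed.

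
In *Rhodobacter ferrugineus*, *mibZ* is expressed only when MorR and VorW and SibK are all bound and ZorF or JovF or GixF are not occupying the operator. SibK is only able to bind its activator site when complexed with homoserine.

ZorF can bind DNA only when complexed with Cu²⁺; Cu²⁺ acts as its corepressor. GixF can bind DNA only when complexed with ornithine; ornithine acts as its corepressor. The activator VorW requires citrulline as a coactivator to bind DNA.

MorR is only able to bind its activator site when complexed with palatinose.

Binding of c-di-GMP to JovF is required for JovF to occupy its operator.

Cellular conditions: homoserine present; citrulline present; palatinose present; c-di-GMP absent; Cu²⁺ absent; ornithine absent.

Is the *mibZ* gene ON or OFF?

Palatinose is present, so MorR is active.
Cu²⁺ is absent, so ZorF is inactive.
c-di-GMP is absent, so JovF is inactive.
Ornithine is absent, so GixF is inactive.
Citrulline is present, so VorW is active.
Homoserine is present, so SibK is active.
No repressor is bound and MorR and VorW and SibK are active, so *mibZ* is transcribed.

ON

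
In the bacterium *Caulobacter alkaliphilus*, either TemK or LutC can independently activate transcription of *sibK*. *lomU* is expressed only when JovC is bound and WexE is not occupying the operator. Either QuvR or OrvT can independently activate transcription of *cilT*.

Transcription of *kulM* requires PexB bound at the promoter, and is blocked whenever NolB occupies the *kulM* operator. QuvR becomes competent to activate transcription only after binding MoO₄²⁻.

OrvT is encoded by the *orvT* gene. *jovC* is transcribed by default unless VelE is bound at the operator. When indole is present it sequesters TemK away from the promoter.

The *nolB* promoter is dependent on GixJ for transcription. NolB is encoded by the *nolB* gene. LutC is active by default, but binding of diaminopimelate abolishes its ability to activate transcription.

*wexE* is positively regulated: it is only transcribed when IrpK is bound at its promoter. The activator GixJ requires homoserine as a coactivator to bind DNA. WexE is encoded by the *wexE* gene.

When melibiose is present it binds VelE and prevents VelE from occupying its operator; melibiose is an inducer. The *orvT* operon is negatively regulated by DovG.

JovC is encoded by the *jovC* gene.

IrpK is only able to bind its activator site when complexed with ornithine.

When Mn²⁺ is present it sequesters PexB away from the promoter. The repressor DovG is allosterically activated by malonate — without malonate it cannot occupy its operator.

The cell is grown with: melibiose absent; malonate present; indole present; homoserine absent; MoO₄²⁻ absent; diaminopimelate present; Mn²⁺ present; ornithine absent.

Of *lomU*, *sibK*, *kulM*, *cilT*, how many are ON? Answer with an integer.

0

Melibiose is absent, so VelE is active.
With repressor VelE bound, *jovC* is not transcribed.
So JovC is not produced.
Ornithine is absent, so IrpK is inactive.
Required activator IrpK is absent, so *wexE* is not transcribed.
So WexE is not produced.
Required activator JovC is absent, so *lomU* is not transcribed.
→ *lomU* is OFF.
Indole is present, so TemK is inactive.
Diaminopimelate is present, so LutC is inactive.
No activator is available at the *sibK* promoter, so *sibK* is not transcribed.
→ *sibK* is OFF.
Mn²⁺ is present, so PexB is inactive.
Homoserine is absent, so GixJ is inactive.
Required activator GixJ is absent, so *nolB* is not transcribed.
So NolB is not produced.
Required activator PexB is absent, so *kulM* is not transcribed.
→ *kulM* is OFF.
MoO₄²⁻ is absent, so QuvR is inactive.
Malonate is present, so DovG is active.
With repressor DovG bound, *orvT* is not transcribed.
So OrvT is not produced.
No activator is available at the *cilT* promoter, so *cilT* is not transcribed.
→ *cilT* is OFF.
0 of the 4 genes are transcribed.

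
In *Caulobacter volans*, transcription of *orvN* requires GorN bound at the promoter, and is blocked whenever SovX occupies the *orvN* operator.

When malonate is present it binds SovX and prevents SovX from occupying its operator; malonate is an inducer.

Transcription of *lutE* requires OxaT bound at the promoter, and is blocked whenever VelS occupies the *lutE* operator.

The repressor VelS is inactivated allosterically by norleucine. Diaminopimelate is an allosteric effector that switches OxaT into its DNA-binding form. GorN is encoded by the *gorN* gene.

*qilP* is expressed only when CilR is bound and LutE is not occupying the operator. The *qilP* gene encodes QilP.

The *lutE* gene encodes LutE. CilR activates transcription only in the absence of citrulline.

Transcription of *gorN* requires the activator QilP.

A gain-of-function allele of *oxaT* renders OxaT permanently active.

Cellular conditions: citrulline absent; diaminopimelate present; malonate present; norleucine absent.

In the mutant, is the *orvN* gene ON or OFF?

Citrulline is absent, so CilR is active.
OxaT is constitutively active in this strain.
Norleucine is absent, so VelS is active.
With repressor VelS bound, *lutE* is not transcribed.
So LutE is not produced.
No repressor is bound and CilR is active, so *qilP* is transcribed.
So QilP is produced and active.
No repressor is bound and QilP is active, so *gorN* is transcribed.
So GorN is produced and active.
Malonate is present, so SovX is inactive.
No repressor is bound and GorN is active, so *orvN* is transcribed.

ON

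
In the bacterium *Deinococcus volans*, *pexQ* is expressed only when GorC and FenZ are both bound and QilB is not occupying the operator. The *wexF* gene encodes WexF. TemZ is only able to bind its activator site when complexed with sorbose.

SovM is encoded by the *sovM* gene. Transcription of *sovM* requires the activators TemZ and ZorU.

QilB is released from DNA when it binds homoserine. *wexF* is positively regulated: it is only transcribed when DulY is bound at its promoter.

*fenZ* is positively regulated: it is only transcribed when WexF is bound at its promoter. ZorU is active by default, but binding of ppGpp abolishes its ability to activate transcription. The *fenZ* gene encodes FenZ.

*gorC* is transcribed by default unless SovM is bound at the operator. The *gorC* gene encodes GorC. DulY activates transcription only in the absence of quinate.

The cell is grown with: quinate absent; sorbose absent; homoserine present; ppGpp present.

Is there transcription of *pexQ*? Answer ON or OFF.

ON

Homoserine is present, so QilB is inactive.
Sorbose is absent, so TemZ is inactive.
ppGpp is present, so ZorU is inactive.
Required activator TemZ is absent, so *sovM* is not transcribed.
So SovM is not produced.
With no repressor bound, *gorC* is transcribed.
So GorC is produced and active.
Quinate is absent, so DulY is active.
No repressor is bound and DulY is active, so *wexF* is transcribed.
So WexF is produced and active.
No repressor is bound and WexF is active, so *fenZ* is transcribed.
So FenZ is produced and active.
No repressor is bound and GorC and FenZ are active, so *pexQ* is transcribed.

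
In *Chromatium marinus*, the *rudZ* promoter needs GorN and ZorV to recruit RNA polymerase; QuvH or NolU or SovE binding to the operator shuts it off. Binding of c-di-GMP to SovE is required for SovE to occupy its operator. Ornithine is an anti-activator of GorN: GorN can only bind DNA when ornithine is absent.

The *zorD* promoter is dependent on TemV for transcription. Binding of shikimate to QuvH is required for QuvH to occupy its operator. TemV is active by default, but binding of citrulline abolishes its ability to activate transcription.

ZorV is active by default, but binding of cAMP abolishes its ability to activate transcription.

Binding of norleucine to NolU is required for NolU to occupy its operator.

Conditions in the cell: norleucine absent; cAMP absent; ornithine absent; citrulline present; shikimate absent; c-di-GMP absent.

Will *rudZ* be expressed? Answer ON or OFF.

ON

Shikimate is absent, so QuvH is inactive.
Ornithine is absent, so GorN is active.
Norleucine is absent, so NolU is inactive.
c-di-GMP is absent, so SovE is inactive.
cAMP is absent, so ZorV is active.
No repressor is bound and GorN and ZorV are active, so *rudZ* is transcribed.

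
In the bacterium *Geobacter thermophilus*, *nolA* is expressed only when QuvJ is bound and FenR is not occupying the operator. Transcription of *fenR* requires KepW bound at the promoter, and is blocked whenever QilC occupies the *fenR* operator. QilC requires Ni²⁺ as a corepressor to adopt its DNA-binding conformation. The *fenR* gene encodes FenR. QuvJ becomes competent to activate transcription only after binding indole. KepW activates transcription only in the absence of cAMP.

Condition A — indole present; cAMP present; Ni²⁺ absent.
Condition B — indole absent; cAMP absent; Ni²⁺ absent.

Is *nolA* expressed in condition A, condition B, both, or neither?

Condition A:
Indole is present, so QuvJ is active.
cAMP is present, so KepW is inactive.
Ni²⁺ is absent, so QilC is inactive.
Required activator KepW is absent, so *fenR* is not transcribed.
So FenR is not produced.
No repressor is bound and QuvJ is active, so *nolA* is transcribed.
→ *nolA* is ON in A.
Condition B:
Indole is absent, so QuvJ is inactive.
cAMP is absent, so KepW is active.
Ni²⁺ is absent, so QilC is inactive.
No repressor is bound and KepW is active, so *fenR* is transcribed.
So FenR is produced and active.
With repressor FenR bound, *nolA* is not transcribed.
→ *nolA* is OFF in B.

A only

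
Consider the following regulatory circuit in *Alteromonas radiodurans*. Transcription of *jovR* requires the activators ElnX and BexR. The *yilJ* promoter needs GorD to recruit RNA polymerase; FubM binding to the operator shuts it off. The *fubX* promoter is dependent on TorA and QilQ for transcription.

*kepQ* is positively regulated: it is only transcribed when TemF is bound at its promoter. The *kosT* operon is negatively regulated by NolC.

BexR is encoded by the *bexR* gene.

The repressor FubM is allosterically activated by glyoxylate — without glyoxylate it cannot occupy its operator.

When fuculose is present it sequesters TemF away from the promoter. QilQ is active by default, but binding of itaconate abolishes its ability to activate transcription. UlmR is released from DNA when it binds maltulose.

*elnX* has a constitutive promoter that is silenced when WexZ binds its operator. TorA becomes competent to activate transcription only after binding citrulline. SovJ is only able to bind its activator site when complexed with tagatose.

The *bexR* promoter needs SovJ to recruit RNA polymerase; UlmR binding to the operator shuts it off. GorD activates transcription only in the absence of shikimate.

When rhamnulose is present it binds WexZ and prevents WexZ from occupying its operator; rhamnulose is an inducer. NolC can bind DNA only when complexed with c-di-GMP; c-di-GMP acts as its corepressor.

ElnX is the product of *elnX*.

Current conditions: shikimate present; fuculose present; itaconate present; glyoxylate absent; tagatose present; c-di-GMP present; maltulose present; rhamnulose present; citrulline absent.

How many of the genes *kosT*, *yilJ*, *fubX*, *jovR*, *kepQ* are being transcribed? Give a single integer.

1

c-di-GMP is present, so NolC is active.
With repressor NolC bound, *kosT* is not transcribed.
→ *kosT* is OFF.
Shikimate is present, so GorD is inactive.
Glyoxylate is absent, so FubM is inactive.
Required activator GorD is absent, so *yilJ* is not transcribed.
→ *yilJ* is OFF.
Citrulline is absent, so TorA is inactive.
Itaconate is present, so QilQ is inactive.
Required activator TorA is absent, so *fubX* is not transcribed.
→ *fubX* is OFF.
Rhamnulose is present, so WexZ is inactive.
With no repressor bound, *elnX* is transcribed.
So ElnX is produced and active.
Maltulose is present, so UlmR is inactive.
Tagatose is present, so SovJ is active.
No repressor is bound and SovJ is active, so *bexR* is transcribed.
So BexR is produced and active.
No repressor is bound and ElnX and BexR are active, so *jovR* is transcribed.
→ *jovR* is ON.
Fuculose is present, so TemF is inactive.
Required activator TemF is absent, so *kepQ* is not transcribed.
→ *kepQ* is OFF.
1 of the 5 genes is transcribed.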